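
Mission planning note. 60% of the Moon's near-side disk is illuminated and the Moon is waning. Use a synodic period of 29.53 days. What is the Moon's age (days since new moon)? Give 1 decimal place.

21.2 days

cos θ = 1 − 2f = -0.200, giving a principal value of 101.5°.
Waning ⇒ past full, so θ = 360° − 101.5° = 258.5°.
Age = 29.53 × 258.5°/360° ≈ 21.20 days.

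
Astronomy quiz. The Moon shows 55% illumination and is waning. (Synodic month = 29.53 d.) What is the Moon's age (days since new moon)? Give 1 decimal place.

From f = (1 − cos θ)/2: cos θ = 1 − 2×0.55 = -0.100; arccos → 95.7°.
Waning ⇒ past full, so θ = 360° − 95.7° = 264.3°.
Age = 29.53 × 264.3°/360° ≈ 21.68 days.

21.7 days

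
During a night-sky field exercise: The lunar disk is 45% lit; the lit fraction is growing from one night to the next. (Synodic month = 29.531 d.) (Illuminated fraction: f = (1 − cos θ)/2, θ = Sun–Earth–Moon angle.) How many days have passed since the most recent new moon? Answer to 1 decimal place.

From f = (1 − cos θ)/2: cos θ = 1 − 2×0.45 = 0.100; arccos → 84.3°.
Waxing ⇒ before full, so θ = 84.3°.
At 360°/29.531 d per day, 84.3° corresponds to 6.91 days.

6.9 days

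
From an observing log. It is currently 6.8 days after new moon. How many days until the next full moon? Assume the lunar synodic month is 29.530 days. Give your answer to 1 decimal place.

8.0 days

Full moon occurs at elongation 180°, i.e. at age 29.530 × 180/360 = 14.765 d.
So 7.965 days remain (14.765 − 6.8).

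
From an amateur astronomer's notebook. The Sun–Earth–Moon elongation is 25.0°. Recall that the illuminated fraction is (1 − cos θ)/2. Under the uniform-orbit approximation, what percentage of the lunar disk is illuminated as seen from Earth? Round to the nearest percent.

f = (1 − cos 25.0°)/2 = (1 − 0.906)/2 ≈ 0.047, i.e. 5%.

5%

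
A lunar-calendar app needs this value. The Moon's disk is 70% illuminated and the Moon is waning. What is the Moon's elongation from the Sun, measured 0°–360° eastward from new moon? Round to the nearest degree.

cos θ = 1 − 2f = -0.400, giving a principal value of 113.6°.
Since the Moon is past full (waning), take the reflex angle: θ = 360° − 113.6° = 246.4°.

246°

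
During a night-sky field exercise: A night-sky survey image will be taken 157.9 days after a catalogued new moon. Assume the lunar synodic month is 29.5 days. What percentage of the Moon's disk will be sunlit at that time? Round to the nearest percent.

80%

Reduce mod P: 157.9 − 5×29.5 = 10.40 d into the current lunation.
Elongation θ = 360° × 10.40/29.5 ≈ 126.9°.
With cos θ = (-0.601), the lit fraction is (1 − (-0.601))/2 ≈ 0.800, so 80%.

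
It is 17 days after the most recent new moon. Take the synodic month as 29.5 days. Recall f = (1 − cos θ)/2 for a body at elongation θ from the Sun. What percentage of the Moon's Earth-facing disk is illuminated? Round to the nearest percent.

Phase angle: θ = 360°·(17 d)/(29.5 d) = 207.5°.
With cos θ = (-0.887), the lit fraction is (1 − (-0.887))/2 ≈ 0.944, so 94%.

94%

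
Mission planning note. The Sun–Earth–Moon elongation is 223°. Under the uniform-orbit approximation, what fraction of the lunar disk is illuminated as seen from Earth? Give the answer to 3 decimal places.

0.866

cos 223° = (-0.731), so f = (1 − (-0.731))/2 = 0.866.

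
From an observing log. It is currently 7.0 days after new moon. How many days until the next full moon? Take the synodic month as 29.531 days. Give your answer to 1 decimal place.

7.8 days

Full moon is 0.5 of the way through the cycle: age 0.5 × 29.531 = 14.765 d.
That is 14.765 − 7.0 = 7.765 days ahead.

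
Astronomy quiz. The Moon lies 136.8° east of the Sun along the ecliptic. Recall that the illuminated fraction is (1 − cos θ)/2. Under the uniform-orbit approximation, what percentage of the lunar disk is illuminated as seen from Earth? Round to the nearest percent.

f = (1 − cos 136.8°)/2 = (1 − (-0.729))/2 ≈ 0.864, i.e. 86%.

86%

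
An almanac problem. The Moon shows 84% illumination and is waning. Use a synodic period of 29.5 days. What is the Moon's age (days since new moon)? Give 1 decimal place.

Invert f = (1 − cos θ)/2 to get cos θ = 1 − 2(0.84) = -0.680, hence θ₀ = arccos -0.680 = 132.8°.
A waning Moon lies in 180°–360°, so θ = 360° − 132.8° = 227.2°.
Age = 29.5 × 227.2°/360° ≈ 18.61 days.

18.6 days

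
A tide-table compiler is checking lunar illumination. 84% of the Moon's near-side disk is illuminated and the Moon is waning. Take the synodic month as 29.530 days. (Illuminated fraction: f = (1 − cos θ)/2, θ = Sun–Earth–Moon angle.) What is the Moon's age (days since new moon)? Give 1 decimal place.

From f = (1 − cos θ)/2: cos θ = 1 − 2×0.84 = -0.680; arccos → 132.8°.
Since the Moon is past full (waning), take the reflex angle: θ = 360° − 132.8° = 227.2°.
At 360°/29.530 d per day, 227.2° corresponds to 18.63 days.

18.6 days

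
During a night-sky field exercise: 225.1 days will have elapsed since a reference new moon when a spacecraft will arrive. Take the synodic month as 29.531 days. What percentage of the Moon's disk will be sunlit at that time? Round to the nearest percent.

225.1 d spans 7 complete synodic months (7 × 29.531 = 206.72 d) plus 18.38 d.
Phase angle: θ = 360°·(18.38 d)/(29.531 d) = 224.1°.
With cos θ = (-0.718), the lit fraction is (1 − (-0.718))/2 ≈ 0.859, so 86%.

86%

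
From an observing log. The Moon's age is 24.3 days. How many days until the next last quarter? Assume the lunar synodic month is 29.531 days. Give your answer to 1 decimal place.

27.4 days

Last quarter occurs at elongation 270°, i.e. at age 29.531 × 270/360 = 22.148 d.
This lunation's last quarter (22.148 d) has passed, so add one period: 51.679 − 24.3 = 27.379 days.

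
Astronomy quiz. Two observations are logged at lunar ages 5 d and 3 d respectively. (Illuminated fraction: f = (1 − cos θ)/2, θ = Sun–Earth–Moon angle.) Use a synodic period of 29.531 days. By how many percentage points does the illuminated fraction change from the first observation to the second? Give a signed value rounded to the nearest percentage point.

-16 percentage points

First observation: θ = 360°·5/29.531 = 61.0°, so f = 0.257.
Second observation: θ = 36.6°, f = 0.098.
Δf = 0.098 − 0.257 = -0.159, i.e. -16 pp.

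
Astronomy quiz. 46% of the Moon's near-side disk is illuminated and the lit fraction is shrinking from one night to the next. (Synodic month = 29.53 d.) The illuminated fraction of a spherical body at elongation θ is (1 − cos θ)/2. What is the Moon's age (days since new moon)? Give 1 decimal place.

cos θ = 1 − 2f = 0.080, giving a principal value of 85.4°.
Waning ⇒ past full, so θ = 360° − 85.4° = 274.6°.
Age = 29.53 × 274.6°/360° ≈ 22.52 days.

22.5 days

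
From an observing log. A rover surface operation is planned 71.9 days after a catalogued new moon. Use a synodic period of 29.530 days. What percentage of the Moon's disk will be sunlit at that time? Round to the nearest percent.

71.9 d spans 2 complete synodic months (2 × 29.530 = 59.06 d) plus 12.84 d.
Phase angle: θ = 360°·(12.84 d)/(29.530 d) = 156.5°.
Illuminated fraction = (1 − cos 156.5°)/2 = (1 − (-0.917))/2 ≈ 0.959, so 96%.

96%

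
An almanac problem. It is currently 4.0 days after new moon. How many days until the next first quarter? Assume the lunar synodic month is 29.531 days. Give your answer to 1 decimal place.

First quarter occurs at elongation 90°, i.e. at age 29.531 × 90/360 = 7.383 d.
That is 7.383 − 4.0 = 3.383 days ahead.

3.4 days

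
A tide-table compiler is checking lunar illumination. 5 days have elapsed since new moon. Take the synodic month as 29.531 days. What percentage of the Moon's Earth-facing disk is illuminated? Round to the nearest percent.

Elongation θ = 360° × 5/29.531 ≈ 61.0°.
Illuminated fraction = (1 − cos 61.0°)/2 = (1 − 0.486)/2 ≈ 0.257, so 26%.

26%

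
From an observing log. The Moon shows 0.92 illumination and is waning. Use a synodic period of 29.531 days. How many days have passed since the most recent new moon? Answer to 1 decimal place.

17.5 days

cos θ = 1 − 2f = -0.840, giving a principal value of 147.1°.
Waning ⇒ past full, so θ = 360° − 147.1° = 212.9°.
That fraction of the synodic month is 212.9/360 × 29.531 d ≈ 17.46 d.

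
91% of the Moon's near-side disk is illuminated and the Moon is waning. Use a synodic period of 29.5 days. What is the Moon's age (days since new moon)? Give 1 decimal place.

17.6 days

From f = (1 − cos θ)/2: cos θ = 1 − 2×0.91 = -0.820; arccos → 145.1°.
A waning Moon lies in 180°–360°, so θ = 360° − 145.1° = 214.9°.
That fraction of the synodic month is 214.9/360 × 29.5 d ≈ 17.61 d.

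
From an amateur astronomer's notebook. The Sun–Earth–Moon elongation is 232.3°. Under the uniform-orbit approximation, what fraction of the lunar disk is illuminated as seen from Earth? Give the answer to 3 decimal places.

f = (1 − cos 232.3°)/2 = (1 − (-0.612))/2 ≈ 0.806.

0.806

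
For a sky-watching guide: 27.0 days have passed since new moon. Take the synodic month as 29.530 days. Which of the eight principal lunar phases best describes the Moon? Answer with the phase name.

At 27.0/29.530 of the cycle, θ ≈ 329° — the waning crescent range.

waning crescent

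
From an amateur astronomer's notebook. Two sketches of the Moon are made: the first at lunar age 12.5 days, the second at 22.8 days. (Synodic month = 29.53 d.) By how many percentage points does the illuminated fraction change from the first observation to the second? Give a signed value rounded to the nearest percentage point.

-51 percentage points

θ₁ = 360° × 12.5/29.53 = 152.4°, f₁ = (1 − cos θ₁)/2 = 0.943.
θ₂ = 360° × 22.8/29.53 = 278.0°, f₂ = (1 − cos θ₂)/2 = 0.431.
Change = f₂ − f₁ = -0.512 → -51 percentage points.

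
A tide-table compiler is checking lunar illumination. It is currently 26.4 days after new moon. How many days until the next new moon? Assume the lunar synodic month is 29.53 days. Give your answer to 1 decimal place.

The next new moon completes the synodic month: 29.53 − 26.4 = 3.130 days.

3.1 days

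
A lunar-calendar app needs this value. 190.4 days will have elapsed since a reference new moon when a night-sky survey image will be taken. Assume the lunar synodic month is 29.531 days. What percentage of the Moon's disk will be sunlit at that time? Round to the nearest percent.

190.4 d spans 6 complete synodic months (6 × 29.531 = 177.19 d) plus 13.21 d.
Elongation θ = 360° × 13.21/29.531 ≈ 161.1°.
With cos θ = (-0.946), the lit fraction is (1 − (-0.946))/2 ≈ 0.973, so 97%.

97%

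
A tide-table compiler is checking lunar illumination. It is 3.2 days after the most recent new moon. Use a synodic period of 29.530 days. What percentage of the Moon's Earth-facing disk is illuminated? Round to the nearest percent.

Elongation θ = 360° × 3.2/29.530 ≈ 39.0°.
With cos θ = 0.777, the lit fraction is (1 − 0.777)/2 ≈ 0.111, so 11%.

11%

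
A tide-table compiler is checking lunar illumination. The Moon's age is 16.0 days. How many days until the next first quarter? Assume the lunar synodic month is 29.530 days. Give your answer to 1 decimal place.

First quarter occurs at elongation 90°, i.e. at age 29.530 × 90/360 = 7.383 d.
This lunation's first quarter (7.383 d) has passed, so add one period: 36.913 − 16.0 = 20.913 days.

20.9 days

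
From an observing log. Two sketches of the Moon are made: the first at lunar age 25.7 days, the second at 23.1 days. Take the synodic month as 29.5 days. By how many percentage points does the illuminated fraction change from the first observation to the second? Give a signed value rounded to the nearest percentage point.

θ₁ = 360° × 25.7/29.5 = 313.6°, f₁ = (1 − cos θ₁)/2 = 0.155.
θ₂ = 360° × 23.1/29.5 = 281.9°, f₂ = (1 − cos θ₂)/2 = 0.397.
Change = f₂ − f₁ = +0.242 → +24 percentage points.

+24 pp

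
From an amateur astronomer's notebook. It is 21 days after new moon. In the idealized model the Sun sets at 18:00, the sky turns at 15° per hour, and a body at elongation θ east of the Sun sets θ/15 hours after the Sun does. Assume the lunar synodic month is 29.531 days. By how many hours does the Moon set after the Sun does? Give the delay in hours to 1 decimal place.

The Moon has covered 21/29.531 of its cycle, so θ ≈ 360° × 21/29.531 = 256.0°.
Delay after the Sun = 256.0° / (15°/h) ≈ 17.07 h.
So the Moon sets 17.07 h after the Sun.

17.1 h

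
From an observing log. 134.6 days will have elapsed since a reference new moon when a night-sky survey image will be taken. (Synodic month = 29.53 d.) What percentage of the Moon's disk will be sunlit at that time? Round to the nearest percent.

134.6 d spans 4 complete synodic months (4 × 29.53 = 118.12 d) plus 16.48 d.
Elongation θ = 360° × 16.48/29.53 ≈ 200.9°.
Illuminated fraction = (1 − cos 200.9°)/2 = (1 − (-0.934))/2 ≈ 0.967, so 97%.

97%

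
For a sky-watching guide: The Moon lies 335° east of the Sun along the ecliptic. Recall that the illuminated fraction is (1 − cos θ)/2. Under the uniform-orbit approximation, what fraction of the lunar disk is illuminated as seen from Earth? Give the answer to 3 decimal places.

0.047

Half-versine of 335°: (1 − 0.906)/2 = 0.047.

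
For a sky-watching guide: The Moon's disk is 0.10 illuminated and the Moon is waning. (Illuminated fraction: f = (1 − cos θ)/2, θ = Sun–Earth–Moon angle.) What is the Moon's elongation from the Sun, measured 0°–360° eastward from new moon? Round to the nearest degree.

323°

cos θ = 1 − 2f = 0.800, giving a principal value of 36.9°.
A waning Moon lies in 180°–360°, so θ = 360° − 36.9° = 323.1°.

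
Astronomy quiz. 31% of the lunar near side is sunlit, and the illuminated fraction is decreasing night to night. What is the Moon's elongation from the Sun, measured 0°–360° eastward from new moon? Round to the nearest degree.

From f = (1 − cos θ)/2: cos θ = 1 − 2×0.31 = 0.380; arccos → 67.7°.
Since the Moon is past full (waning), take the reflex angle: θ = 360° − 67.7° = 292.3°.

292°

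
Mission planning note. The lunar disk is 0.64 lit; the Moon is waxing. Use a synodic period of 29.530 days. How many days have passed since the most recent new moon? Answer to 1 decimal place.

From f = (1 − cos θ)/2: cos θ = 1 − 2×0.64 = -0.280; arccos → 106.3°.
Before full moon the principal value applies: θ = 106.3°.
At 360°/29.530 d per day, 106.3° corresponds to 8.72 days.

8.7 days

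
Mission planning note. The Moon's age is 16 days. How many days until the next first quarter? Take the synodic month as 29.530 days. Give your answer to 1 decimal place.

First quarter occurs at elongation 90°, i.e. at age 29.530 × 90/360 = 7.383 d.
Already past this cycle's first quarter; the next is at 7.383 + 29.530 = 36.913 d, so 36.913 − 16 = 20.913 days.

20.9 days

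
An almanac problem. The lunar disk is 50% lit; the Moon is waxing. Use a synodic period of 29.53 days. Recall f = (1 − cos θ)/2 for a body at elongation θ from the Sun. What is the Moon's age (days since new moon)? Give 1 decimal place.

cos θ = 1 − 2f = 0.000, giving a principal value of 90.0°.
Before full moon the principal value applies: θ = 90.0°.
Age = 29.53 × 90.0°/360° ≈ 7.38 days.

7.4 days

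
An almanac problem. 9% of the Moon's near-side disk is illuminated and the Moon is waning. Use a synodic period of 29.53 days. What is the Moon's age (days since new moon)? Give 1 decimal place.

Invert f = (1 − cos θ)/2 to get cos θ = 1 − 2(0.09) = 0.820, hence θ₀ = arccos 0.820 = 34.9°.
Waning ⇒ past full, so θ = 360° − 34.9° = 325.1°.
That fraction of the synodic month is 325.1/360 × 29.53 d ≈ 26.67 d.

26.7 days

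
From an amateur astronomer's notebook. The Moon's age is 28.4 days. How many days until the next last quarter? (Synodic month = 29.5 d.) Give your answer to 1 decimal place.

23.2 days

Last quarter occurs at elongation 270°, i.e. at age 29.5 × 270/360 = 22.125 d.
Already past this cycle's last quarter; the next is at 22.125 + 29.5 = 51.625 d, so 51.625 − 28.4 = 23.225 days.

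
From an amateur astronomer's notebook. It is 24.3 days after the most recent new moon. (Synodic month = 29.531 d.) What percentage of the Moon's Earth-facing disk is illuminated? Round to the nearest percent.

Elongation θ = 360° × 24.3/29.531 ≈ 296.2°.
Illuminated fraction = (1 − cos 296.2°)/2 = (1 − 0.442)/2 ≈ 0.279, so 28%.

28%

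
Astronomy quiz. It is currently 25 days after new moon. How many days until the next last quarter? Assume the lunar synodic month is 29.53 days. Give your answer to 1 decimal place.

26.7 days

Last quarter is 0.75 of the way through the cycle: age 0.75 × 29.53 = 22.148 d.
Already past this cycle's last quarter; the next is at 22.148 + 29.53 = 51.678 d, so 51.678 − 25 = 26.678 days.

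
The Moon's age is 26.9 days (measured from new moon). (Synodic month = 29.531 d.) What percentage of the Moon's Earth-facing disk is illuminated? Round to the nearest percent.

The Moon has covered 26.9/29.531 of its cycle, so θ ≈ 360° × 26.9/29.531 = 327.9°.
cos 327.9° = 0.847, so f = (1 − 0.847)/2 = 0.076, so 8%.

8%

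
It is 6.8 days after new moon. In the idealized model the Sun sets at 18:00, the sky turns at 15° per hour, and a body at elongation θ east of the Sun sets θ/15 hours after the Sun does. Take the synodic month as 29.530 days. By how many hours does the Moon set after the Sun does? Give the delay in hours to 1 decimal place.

Elongation θ = 360° × 6.8/29.530 ≈ 82.9°.
At 15° of sky rotation per hour, 82.9° corresponds to a 5.53 h lag.
So the Moon sets 5.53 h after the Sun.

5.5 h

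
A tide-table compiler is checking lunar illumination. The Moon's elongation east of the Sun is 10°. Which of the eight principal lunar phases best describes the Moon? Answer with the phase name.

The new moon sector spans roughly -22°–22°; 10° falls inside it.

new moon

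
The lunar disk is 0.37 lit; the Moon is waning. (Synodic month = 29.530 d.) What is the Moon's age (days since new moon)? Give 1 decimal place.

From f = (1 − cos θ)/2: cos θ = 1 − 2×0.37 = 0.260; arccos → 74.9°.
A waning Moon lies in 180°–360°, so θ = 360° − 74.9° = 285.1°.
Age = 29.530 × 285.1°/360° ≈ 23.38 days.

23.4 days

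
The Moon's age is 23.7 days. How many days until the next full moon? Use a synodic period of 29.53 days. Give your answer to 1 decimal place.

20.6 days

Full moon is 0.5 of the way through the cycle: age 0.5 × 29.53 = 14.765 d.
This lunation's full moon (14.765 d) has passed, so add one period: 44.295 − 23.7 = 20.595 days.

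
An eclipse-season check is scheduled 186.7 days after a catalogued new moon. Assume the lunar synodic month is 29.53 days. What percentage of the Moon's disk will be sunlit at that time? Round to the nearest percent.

186.7/29.53 = 6.322 lunations, so 6 complete cycles and 9.52 d into the next.
Phase angle: θ = 360°·(9.52 d)/(29.53 d) = 116.1°.
cos 116.1° = (-0.439), so f = (1 − (-0.439))/2 = 0.720, so 72%.

72%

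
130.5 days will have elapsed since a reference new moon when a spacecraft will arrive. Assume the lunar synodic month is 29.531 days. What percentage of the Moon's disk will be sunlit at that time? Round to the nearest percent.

94%

130.5/29.531 = 4.419 lunations, so 4 complete cycles and 12.38 d into the next.
Elongation θ = 360° × 12.38/29.531 ≈ 150.9°.
With cos θ = (-0.874), the lit fraction is (1 − (-0.874))/2 ≈ 0.937, so 94%.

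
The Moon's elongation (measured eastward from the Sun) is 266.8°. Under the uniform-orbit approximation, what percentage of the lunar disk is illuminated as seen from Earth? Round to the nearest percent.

cos 266.8° = (-0.056), so f = (1 − (-0.056))/2 = 0.528, i.e. 53%.

53%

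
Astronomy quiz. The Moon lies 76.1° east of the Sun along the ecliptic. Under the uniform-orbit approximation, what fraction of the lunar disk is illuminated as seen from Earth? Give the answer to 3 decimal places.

0.380

cos 76.1° = 0.240, so f = (1 − 0.240)/2 = 0.380.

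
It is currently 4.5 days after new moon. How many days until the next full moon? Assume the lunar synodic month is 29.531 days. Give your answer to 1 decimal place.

10.3 days

Full moon is 0.5 of the way through the cycle: age 0.5 × 29.531 = 14.765 d.
That is 14.765 − 4.5 = 10.265 days ahead.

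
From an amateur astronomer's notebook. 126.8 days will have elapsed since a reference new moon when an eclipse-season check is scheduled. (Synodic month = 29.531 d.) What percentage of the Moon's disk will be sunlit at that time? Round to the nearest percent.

126.8 d spans 4 complete synodic months (4 × 29.531 = 118.12 d) plus 8.68 d.
Phase angle: θ = 360°·(8.68 d)/(29.531 d) = 105.8°.
Illuminated fraction = (1 − cos 105.8°)/2 = (1 − (-0.272))/2 ≈ 0.636, so 64%.

64%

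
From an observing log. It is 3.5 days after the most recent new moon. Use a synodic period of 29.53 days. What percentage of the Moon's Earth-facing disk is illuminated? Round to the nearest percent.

The Moon has covered 3.5/29.53 of its cycle, so θ ≈ 360° × 3.5/29.53 = 42.7°.
With cos θ = 0.735, the lit fraction is (1 − 0.735)/2 ≈ 0.132, so 13%.

13%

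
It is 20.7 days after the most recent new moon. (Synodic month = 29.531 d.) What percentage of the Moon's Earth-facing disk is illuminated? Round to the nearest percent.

65%

The Moon has covered 20.7/29.531 of its cycle, so θ ≈ 360° × 20.7/29.531 = 252.3°.
Illuminated fraction = (1 − cos 252.3°)/2 = (1 − (-0.303))/2 ≈ 0.652, so 65%.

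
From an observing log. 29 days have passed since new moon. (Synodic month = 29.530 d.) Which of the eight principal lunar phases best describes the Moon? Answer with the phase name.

θ ≈ 360° × 29/29.530 = 354°, which falls in the new moon sector.

new moon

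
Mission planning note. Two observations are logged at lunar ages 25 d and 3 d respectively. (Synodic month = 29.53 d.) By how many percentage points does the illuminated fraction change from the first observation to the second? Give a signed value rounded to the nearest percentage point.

-12 pp

θ₁ = 360° × 25/29.53 = 304.8°, f₁ = (1 − cos θ₁)/2 = 0.215.
θ₂ = 360° × 3/29.53 = 36.6°, f₂ = (1 − cos θ₂)/2 = 0.098.
Change = f₂ − f₁ = -0.116 → -12 percentage points.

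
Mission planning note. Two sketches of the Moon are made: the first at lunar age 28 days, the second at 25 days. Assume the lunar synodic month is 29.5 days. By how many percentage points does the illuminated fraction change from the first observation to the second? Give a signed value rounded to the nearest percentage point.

θ₁ = 360° × 28/29.5 = 341.7°, f₁ = (1 − cos θ₁)/2 = 0.025.
θ₂ = 360° × 25/29.5 = 305.1°, f₂ = (1 − cos θ₂)/2 = 0.213.
Change = f₂ − f₁ = +0.187 → +19 percentage points.

+19 percentage points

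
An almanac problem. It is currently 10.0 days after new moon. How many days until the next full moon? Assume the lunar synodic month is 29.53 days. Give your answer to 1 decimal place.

4.8 days

Full moon is 0.5 of the way through the cycle: age 0.5 × 29.53 = 14.765 d.
That is 14.765 − 10.0 = 4.765 days ahead.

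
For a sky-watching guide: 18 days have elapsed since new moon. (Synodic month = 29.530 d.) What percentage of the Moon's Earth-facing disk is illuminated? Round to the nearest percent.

89%

Phase angle: θ = 360°·(18 d)/(29.530 d) = 219.4°.
With cos θ = (-0.772), the lit fraction is (1 − (-0.772))/2 ≈ 0.886, so 89%.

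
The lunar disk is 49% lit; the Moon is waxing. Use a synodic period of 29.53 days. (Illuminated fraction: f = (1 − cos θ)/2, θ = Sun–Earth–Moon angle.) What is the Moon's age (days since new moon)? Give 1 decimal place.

7.3 days

cos θ = 1 − 2f = 0.020, giving a principal value of 88.9°.
The Moon is waxing (0°–180°), so θ = 88.9° directly.
At 360°/29.53 d per day, 88.9° corresponds to 7.29 days.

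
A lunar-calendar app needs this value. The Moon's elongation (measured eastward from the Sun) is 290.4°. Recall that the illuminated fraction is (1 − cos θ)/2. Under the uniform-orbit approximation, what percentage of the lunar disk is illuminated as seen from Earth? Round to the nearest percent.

Half-versine of 290.4°: (1 − 0.349)/2 = 0.326, i.e. 33%.

33%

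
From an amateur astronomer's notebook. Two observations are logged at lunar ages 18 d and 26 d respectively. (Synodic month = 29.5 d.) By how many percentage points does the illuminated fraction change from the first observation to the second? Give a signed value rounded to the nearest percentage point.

-75 pp

θ₁ = 360° × 18/29.5 = 219.7°, f₁ = (1 − cos θ₁)/2 = 0.885.
θ₂ = 360° × 26/29.5 = 317.3°, f₂ = (1 − cos θ₂)/2 = 0.133.
Change = f₂ − f₁ = -0.752 → -75 percentage points.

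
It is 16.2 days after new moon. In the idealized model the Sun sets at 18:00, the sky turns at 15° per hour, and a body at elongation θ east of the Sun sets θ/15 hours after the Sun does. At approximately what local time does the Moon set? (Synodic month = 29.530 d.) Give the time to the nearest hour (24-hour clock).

07:00

Elongation θ = 360° × 16.2/29.530 ≈ 197.5°.
Delay after the Sun = 197.5° / (15°/h) ≈ 13.17 h.
18:00 + 13.17 h ≈ 07:10 → 07:00 to the nearest hour.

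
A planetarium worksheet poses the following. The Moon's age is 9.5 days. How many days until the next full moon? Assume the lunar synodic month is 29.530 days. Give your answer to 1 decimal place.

Full moon is 0.5 of the way through the cycle: age 0.5 × 29.530 = 14.765 d.
So 5.265 days remain (14.765 − 9.5).

5.3 days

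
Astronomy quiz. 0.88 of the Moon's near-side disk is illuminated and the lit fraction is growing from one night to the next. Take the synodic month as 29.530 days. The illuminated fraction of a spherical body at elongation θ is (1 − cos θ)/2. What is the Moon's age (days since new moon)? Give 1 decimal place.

11.4 days

cos θ = 1 − 2f = -0.760, giving a principal value of 139.5°.
Waxing ⇒ before full, so θ = 139.5°.
That fraction of the synodic month is 139.5/360 × 29.530 d ≈ 11.44 d.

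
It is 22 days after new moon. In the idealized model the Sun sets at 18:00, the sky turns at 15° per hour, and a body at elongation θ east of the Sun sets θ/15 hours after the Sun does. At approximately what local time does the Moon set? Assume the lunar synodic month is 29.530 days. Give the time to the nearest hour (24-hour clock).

Elongation θ = 360° × 22/29.530 ≈ 268.2°.
The Moon trails the Sun by θ/15 = 268.2/15 ≈ 17.88 hours.
18:00 + 17.88 h ≈ 11:53 → 12:00 to the nearest hour.

12:00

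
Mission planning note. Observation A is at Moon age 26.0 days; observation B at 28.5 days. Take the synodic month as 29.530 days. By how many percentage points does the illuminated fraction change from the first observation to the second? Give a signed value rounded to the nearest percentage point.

θ₁ = 360° × 26.0/29.530 = 317.0°, f₁ = (1 − cos θ₁)/2 = 0.135.
θ₂ = 360° × 28.5/29.530 = 347.4°, f₂ = (1 − cos θ₂)/2 = 0.012.
Change = f₂ − f₁ = -0.123 → -12 percentage points.

-12 percentage points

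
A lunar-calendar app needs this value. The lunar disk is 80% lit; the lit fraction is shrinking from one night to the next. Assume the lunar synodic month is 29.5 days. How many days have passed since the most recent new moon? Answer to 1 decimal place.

cos θ = 1 − 2f = -0.600, giving a principal value of 126.9°.
Since the Moon is past full (waning), take the reflex angle: θ = 360° − 126.9° = 233.1°.
That fraction of the synodic month is 233.1/360 × 29.5 d ≈ 19.10 d.

19.1 days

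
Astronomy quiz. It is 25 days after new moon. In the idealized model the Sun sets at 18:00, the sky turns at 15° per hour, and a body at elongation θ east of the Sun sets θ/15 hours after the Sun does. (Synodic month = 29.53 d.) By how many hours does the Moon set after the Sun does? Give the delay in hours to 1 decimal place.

20.3 h

The Moon has covered 25/29.53 of its cycle, so θ ≈ 360° × 25/29.53 = 304.8°.
At 15° of sky rotation per hour, 304.8° corresponds to a 20.32 h lag.
So the Moon sets 20.32 h after the Sun.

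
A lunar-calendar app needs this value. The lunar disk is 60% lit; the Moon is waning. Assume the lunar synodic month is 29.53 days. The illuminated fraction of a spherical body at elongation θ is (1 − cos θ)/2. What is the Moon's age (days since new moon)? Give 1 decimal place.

From f = (1 − cos θ)/2: cos θ = 1 − 2×0.60 = -0.200; arccos → 101.5°.
Waning ⇒ past full, so θ = 360° − 101.5° = 258.5°.
That fraction of the synodic month is 258.5/360 × 29.53 d ≈ 21.20 d.

21.2 days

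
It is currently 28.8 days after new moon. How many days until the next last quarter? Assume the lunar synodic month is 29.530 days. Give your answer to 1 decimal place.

Last quarter occurs at elongation 270°, i.e. at age 29.530 × 270/360 = 22.148 d.
This lunation's last quarter (22.148 d) has passed, so add one period: 51.678 − 28.8 = 22.878 days.

22.9 days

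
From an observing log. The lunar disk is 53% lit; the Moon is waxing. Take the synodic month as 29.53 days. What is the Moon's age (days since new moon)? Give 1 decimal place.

From f = (1 − cos θ)/2: cos θ = 1 − 2×0.53 = -0.060; arccos → 93.4°.
The Moon is waxing (0°–180°), so θ = 93.4° directly.
At 360°/29.53 d per day, 93.4° corresponds to 7.66 days.

7.7 days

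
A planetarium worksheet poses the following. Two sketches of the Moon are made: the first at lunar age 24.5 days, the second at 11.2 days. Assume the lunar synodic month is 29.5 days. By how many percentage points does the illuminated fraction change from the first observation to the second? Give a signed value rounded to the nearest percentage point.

θ₁ = 360° × 24.5/29.5 = 299.0°, f₁ = (1 − cos θ₁)/2 = 0.258.
θ₂ = 360° × 11.2/29.5 = 136.7°, f₂ = (1 − cos θ₂)/2 = 0.864.
Change = f₂ − f₁ = +0.606 → +61 percentage points.

+61 pp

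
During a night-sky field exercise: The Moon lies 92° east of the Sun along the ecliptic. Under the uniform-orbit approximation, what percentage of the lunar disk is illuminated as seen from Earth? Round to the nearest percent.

Half-versine of 92°: (1 − (-0.035))/2 = 0.517, i.e. 52%.

52%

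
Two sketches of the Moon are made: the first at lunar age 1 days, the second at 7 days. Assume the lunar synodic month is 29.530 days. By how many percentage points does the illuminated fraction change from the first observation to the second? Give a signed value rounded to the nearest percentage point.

θ₁ = 360° × 1/29.530 = 12.2°, f₁ = (1 − cos θ₁)/2 = 0.011.
θ₂ = 360° × 7/29.530 = 85.3°, f₂ = (1 − cos θ₂)/2 = 0.459.
Change = f₂ − f₁ = +0.448 → +45 percentage points.

+45 pp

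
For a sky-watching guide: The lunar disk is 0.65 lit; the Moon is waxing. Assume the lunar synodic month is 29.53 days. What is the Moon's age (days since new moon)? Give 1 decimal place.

cos θ = 1 − 2f = -0.300, giving a principal value of 107.5°.
Before full moon the principal value applies: θ = 107.5°.
Age = 29.53 × 107.5°/360° ≈ 8.81 days.

8.8 days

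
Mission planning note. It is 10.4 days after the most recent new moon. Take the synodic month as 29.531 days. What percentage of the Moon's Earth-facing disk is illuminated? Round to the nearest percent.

80%

Phase angle: θ = 360°·(10.4 d)/(29.531 d) = 126.8°.
With cos θ = (-0.599), the lit fraction is (1 − (-0.599))/2 ≈ 0.799, so 80%.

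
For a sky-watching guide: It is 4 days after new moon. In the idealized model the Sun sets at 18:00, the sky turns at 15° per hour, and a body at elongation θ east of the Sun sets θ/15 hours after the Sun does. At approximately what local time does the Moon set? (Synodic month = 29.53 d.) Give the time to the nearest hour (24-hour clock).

21:00

Elongation θ = 360° × 4/29.53 ≈ 48.8°.
Delay after the Sun = 48.8° / (15°/h) ≈ 3.25 h.
18:00 + 3.25 h ≈ 21:15 → 21:00 to the nearest hour.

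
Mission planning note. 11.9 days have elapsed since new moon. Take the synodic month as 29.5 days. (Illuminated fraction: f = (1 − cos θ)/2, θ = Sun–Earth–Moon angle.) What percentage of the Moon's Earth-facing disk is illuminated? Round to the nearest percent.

Elongation θ = 360° × 11.9/29.5 ≈ 145.2°.
With cos θ = (-0.821), the lit fraction is (1 − (-0.821))/2 ≈ 0.911, so 91%.

91%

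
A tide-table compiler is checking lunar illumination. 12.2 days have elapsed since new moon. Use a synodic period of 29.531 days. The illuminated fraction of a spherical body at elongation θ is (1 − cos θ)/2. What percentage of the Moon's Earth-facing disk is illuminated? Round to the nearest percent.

Elongation θ = 360° × 12.2/29.531 ≈ 148.7°.
With cos θ = (-0.855), the lit fraction is (1 − (-0.855))/2 ≈ 0.927, so 93%.

93%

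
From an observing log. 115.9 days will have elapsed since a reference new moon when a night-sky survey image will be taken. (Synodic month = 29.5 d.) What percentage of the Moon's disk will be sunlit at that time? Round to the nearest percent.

5%

115.9 d spans 3 complete synodic months (3 × 29.5 = 88.50 d) plus 27.40 d.
Elongation θ = 360° × 27.40/29.5 ≈ 334.4°.
With cos θ = 0.902, the lit fraction is (1 − 0.902)/2 ≈ 0.049, so 5%.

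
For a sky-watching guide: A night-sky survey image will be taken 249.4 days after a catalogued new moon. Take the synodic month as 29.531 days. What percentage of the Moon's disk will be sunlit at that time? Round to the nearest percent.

97%

249.4/29.531 = 8.445 lunations, so 8 complete cycles and 13.15 d into the next.
Phase angle: θ = 360°·(13.15 d)/(29.531 d) = 160.3°.
With cos θ = (-0.942), the lit fraction is (1 − (-0.942))/2 ≈ 0.971, so 97%.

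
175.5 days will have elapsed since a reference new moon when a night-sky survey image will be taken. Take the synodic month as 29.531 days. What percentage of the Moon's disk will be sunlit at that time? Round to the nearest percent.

3%

Reduce mod P: 175.5 − 5×29.531 = 27.84 d into the current lunation.
Phase angle: θ = 360°·(27.84 d)/(29.531 d) = 339.4°.
Illuminated fraction = (1 − cos 339.4°)/2 = (1 − 0.936)/2 ≈ 0.032, so 3%.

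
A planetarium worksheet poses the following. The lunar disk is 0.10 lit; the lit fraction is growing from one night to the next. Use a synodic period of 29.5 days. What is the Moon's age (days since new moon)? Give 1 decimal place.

3.0 days

cos θ = 1 − 2f = 0.800, giving a principal value of 36.9°.
Waxing ⇒ before full, so θ = 36.9°.
That fraction of the synodic month is 36.9/360 × 29.5 d ≈ 3.02 d.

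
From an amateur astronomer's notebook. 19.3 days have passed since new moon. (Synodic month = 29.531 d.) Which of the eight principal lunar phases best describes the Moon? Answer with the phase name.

θ ≈ 360° × 19.3/29.531 = 235°, which falls in the waning gibbous sector.

waning gibbous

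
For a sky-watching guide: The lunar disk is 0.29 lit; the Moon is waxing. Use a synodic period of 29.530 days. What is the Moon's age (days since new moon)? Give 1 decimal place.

cos θ = 1 − 2f = 0.420, giving a principal value of 65.2°.
Before full moon the principal value applies: θ = 65.2°.
Age = 29.530 × 65.2°/360° ≈ 5.35 days.

5.3 days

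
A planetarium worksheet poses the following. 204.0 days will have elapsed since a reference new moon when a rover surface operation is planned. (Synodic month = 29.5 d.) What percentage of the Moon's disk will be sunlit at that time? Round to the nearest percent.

Reduce mod P: 204.0 − 6×29.5 = 27.00 d into the current lunation.
The Moon has covered 27.00/29.5 of its cycle, so θ ≈ 360° × 27.00/29.5 = 329.5°.
cos 329.5° = 0.862, so f = (1 − 0.862)/2 = 0.069, so 7%.

7%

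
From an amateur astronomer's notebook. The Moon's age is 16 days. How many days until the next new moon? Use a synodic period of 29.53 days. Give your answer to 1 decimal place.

One full lunation from the last new moon is 29.53 d; remaining = 29.53 − 16 = 13.530 d.

13.5 days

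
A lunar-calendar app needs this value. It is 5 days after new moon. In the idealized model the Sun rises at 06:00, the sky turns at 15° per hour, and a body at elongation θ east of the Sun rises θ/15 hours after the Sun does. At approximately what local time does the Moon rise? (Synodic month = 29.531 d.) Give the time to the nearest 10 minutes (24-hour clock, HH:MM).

The Moon has covered 5/29.531 of its cycle, so θ ≈ 360° × 5/29.531 = 61.0°.
At 15° of sky rotation per hour, 61.0° corresponds to a 4.06 h lag.
06:00 + 4.064 h ≈ 10:04 → 10:00 to the nearest ten minutes.

10:00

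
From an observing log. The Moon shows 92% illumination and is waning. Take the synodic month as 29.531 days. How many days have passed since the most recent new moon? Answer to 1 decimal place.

cos θ = 1 − 2f = -0.840, giving a principal value of 147.1°.
Since the Moon is past full (waning), take the reflex angle: θ = 360° − 147.1° = 212.9°.
That fraction of the synodic month is 212.9/360 × 29.531 d ≈ 17.46 d.

17.5 days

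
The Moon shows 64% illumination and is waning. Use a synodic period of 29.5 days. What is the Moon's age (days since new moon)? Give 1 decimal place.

20.8 days

Invert f = (1 − cos θ)/2 to get cos θ = 1 − 2(0.64) = -0.280, hence θ₀ = arccos -0.280 = 106.3°.
A waning Moon lies in 180°–360°, so θ = 360° − 106.3° = 253.7°.
Age = 29.5 × 253.7°/360° ≈ 20.79 days.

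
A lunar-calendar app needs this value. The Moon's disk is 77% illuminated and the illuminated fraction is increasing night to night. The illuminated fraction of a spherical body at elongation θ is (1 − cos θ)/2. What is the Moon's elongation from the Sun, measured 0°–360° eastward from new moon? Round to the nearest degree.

cos θ = 1 − 2f = -0.540, giving a principal value of 122.7°.
The Moon is waxing (0°–180°), so θ = 122.7° directly.

123°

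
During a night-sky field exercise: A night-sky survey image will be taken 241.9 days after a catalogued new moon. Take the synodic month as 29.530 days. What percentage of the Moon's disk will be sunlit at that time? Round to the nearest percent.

241.9 d spans 8 complete synodic months (8 × 29.530 = 236.24 d) plus 5.66 d.
The Moon has covered 5.66/29.530 of its cycle, so θ ≈ 360° × 5.66/29.530 = 69.0°.
cos 69.0° = 0.358, so f = (1 − 0.358)/2 = 0.321, so 32%.

32%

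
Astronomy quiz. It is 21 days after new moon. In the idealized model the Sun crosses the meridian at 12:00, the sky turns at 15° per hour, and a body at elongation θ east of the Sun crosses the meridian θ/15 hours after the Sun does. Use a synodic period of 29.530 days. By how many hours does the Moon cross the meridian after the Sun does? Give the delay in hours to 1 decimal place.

Elongation θ = 360° × 21/29.530 ≈ 256.0°.
At 15° of sky rotation per hour, 256.0° corresponds to a 17.07 h lag.
So the Moon crosses the meridian 17.07 h after the Sun.

17.1 h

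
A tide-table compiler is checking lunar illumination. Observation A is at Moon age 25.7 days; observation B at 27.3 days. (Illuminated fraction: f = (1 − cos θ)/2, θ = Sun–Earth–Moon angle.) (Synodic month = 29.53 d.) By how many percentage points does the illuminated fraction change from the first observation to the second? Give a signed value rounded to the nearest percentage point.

-10 percentage points

θ₁ = 360° × 25.7/29.53 = 313.3°, f₁ = (1 − cos θ₁)/2 = 0.157.
θ₂ = 360° × 27.3/29.53 = 332.8°, f₂ = (1 − cos θ₂)/2 = 0.055.
Change = f₂ − f₁ = -0.102 → -10 percentage points.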